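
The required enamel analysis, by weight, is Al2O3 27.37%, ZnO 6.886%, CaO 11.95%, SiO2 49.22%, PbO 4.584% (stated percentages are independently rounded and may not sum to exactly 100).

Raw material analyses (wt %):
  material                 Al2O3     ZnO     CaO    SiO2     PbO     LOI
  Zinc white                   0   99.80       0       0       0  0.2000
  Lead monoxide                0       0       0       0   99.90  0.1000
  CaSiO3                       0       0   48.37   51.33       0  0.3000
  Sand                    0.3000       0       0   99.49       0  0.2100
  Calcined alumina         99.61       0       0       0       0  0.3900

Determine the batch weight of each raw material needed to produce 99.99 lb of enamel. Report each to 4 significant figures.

Batch per 99.99 lb enamel:
  Zinc white: 6.899 lb
  Lead monoxide: 4.588 lb
  CaSiO3: 24.70 lb
  Sand: 36.72 lb
  Calcined alumina: 27.36 lb
Total batch = 100.3 lb; LOI loss = 0.2763 lb; yield = 99.72%

Full precision is maintained from start to finish — mid-chain values are printed (rounded to four significant figures) when written out — exactly one rounding lands on each reported figure; derived quantities, which include five oxide percentages, yield, totals, LOI, glass mass, are recomputed at exact precision, as they appear in question or answer, from the batch weights per 99.99 lb of glass.
Oxide mass targets, per 99.99 lb enamel:
  Al2O3: 27.37% × 99.99 = 27.37 lb
  ZnO: 6.886% × 99.99 = 6.885 lb
  CaO: 11.95% × 99.99 = 11.95 lb
  SiO2: 49.22% × 99.99 = 49.22 lb
  PbO: 4.584% × 99.99 = 4.584 lb
Mass-balance tally per oxide using the reported weights, under the basis named above (every target is met by its sum net of answer rounding effects):
  Al2O3: 36.72·0.003000 + 27.36·0.9961 = 27.36 lb (target 27.37 lb)
  ZnO: 6.899·0.9980 = 6.885 lb (target 6.885 lb)
  CaO: 24.70·0.4837 = 11.95 lb (target 11.95 lb)
  SiO2: 24.70·0.5133 + 36.72·0.9949 = 49.21 lb (target 49.22 lb)
  PbO: 4.588·0.9990 = 4.583 lb (target 4.584 lb)
Mass balance on the glass: batch total minus LOI = 99.99 lb (the Σ of target masses is 100.0 lb; versus the stated basis of 99.99 lb — a pure rounding effect).
Adding the batch up: Σ batch = 100.3 lb; LOI loss = Σ batch·LOI = 0.2763 lb; the yield ratio, glass ÷ batch: 99.72%.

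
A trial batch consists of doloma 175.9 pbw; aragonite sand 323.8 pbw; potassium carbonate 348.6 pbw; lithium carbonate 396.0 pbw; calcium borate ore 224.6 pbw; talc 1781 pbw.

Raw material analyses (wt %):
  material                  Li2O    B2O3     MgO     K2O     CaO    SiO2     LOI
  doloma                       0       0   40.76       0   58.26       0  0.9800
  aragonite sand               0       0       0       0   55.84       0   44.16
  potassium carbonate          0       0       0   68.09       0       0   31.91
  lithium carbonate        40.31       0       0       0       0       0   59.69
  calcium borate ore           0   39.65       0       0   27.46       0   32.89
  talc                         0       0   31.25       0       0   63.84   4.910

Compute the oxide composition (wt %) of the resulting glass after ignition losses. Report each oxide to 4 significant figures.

Glass mass = 2596 pbw (batch 3250 − LOI 653.6).
Composition: Li2O 6.148%, B2O3 3.430%, MgO 24.20%, K2O 9.142%, CaO 13.29%, SiO2 43.79%

Full float precision is held at each step — values along the way are displayed (rounded to four significant digits) at each printed step; each reported value carries a single rounding; derived quantities (six oxide percentages, glass mass, the yield, the totals, ignition loss) are carried in exact precision starting from the weights per 2596 pbw of glass as written in the problem or answer text.
Mass of each oxide from the mix:
  Li2O: 396.0·0.4031 = 159.6 pbw
  B2O3: 224.6·0.3965 = 89.05 pbw
  MgO: 175.9·0.4076 + 1781·0.3125 = 628.3 pbw
  K2O: 348.6·0.6809 = 237.4 pbw
  CaO: 175.9·0.5826 + 323.8·0.5584 + 224.6·0.2746 = 345.0 pbw
  SiO2: 1781·0.6384 = 1137 pbw
LOI: 175.9·0.009800 + 323.8·0.4416 + 348.6·0.3191 + 396.0·0.5969 + 224.6·0.3289 + 1781·0.04910 = 653.6 pbw
The glass mass, total less LOI, = 3250 − 653.6 = 2596 pbw (matching Σ of the oxides)
wt % = 100 × oxide mass / glass mass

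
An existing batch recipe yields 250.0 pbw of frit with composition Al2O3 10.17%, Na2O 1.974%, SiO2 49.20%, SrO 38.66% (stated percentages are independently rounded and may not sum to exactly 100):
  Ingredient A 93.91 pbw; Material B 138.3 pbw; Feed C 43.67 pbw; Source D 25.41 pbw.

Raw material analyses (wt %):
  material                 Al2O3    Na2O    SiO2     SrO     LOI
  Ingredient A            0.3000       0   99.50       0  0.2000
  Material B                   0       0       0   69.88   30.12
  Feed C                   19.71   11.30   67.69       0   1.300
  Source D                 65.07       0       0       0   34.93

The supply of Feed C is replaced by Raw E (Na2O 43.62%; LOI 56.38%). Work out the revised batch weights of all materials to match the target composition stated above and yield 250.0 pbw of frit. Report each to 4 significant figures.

Exact precision is carried in every operation. Mid-chain values appear rounded to four significant digits alongside each step. Every reported value receives exactly one rounding — all derived quantities are recomputed at exact precision (LOI, glass mass, totals, the four compositions, the yield) using the weight values on 250.0 pbw of glass, as given in the problem or answer text.
Oxide mass targets, per 250.0 pbw frit:
  Al2O3: 10.17% × 250.0 = 25.42 pbw
  Na2O: 1.974% × 250.0 = 4.935 pbw
  SiO2: 49.20% × 250.0 = 123.0 pbw
  SrO: 38.66% × 250.0 = 96.65 pbw
A balance pass over the oxides, on the weights just shown, per the basis as stated (sum by sum, the targets are met up to rounding of the answer):
  Al2O3: 123.6·0.003000 + 38.50·0.6507 = 25.42 pbw (target 25.42 pbw)
  Na2O: 11.31·0.4362 = 4.933 pbw (target 4.935 pbw)
  SiO2: 123.6·0.9950 = 123.0 pbw (target 123.0 pbw)
  SrO: 138.3·0.6988 = 96.64 pbw (target 96.65 pbw)
Glass-mass bookkeeping: the batch minus its LOI: 250.0 pbw (oxide target masses add up to 250.0 pbw; against the stated basis, 250.0 pbw — gaps are rounding artifacts).
Whole-batch sum: Σ batch = 311.7 pbw; loss to ignition Σ batch·LOI = 61.73 pbw; yield = glass ÷ total batch = 80.20%.

Revised batch per 250.0 pbw frit:
  Ingredient A: 123.6 pbw
  Material B: 138.3 pbw
  Raw E: 11.31 pbw
  Source D: 38.50 pbw
Total batch = 311.7 pbw; LOI loss = 61.73 pbw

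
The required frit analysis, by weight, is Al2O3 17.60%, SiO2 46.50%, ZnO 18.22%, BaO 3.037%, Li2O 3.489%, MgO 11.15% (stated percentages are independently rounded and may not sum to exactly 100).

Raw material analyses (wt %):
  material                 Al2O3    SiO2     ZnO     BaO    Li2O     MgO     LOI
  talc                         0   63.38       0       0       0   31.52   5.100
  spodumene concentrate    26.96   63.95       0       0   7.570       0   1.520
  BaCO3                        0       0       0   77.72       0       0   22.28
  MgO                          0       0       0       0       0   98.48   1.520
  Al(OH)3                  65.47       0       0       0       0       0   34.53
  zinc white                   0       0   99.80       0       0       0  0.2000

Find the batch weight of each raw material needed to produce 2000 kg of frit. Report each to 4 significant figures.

Batch per 2000 kg frit:
  talc: 537.3 kg
  spodumene concentrate: 921.8 kg
  BaCO3: 78.15 kg
  MgO: 54.49 kg
  Al(OH)3: 158.1 kg
  zinc white: 365.1 kg
Total batch = 2115 kg; LOI loss = 115.0 kg; yield = 94.56%

Values along the way appear, rounded to 4 significant figures, between the steps; each numeric step runs at full float precision through the solve; every reported number is rounded a single time; derived quantities (the yield, ignition loss, six oxide percentages, totals, glass mass) are recomputed at full float precision starting from the weights for 2000 kg of glass, as set out in the problem or the answer.
Oxide-by-oxide targets in 2000 kg frit:
  Al2O3: 17.60% × 2000 = 352.0 kg
  SiO2: 46.50% × 2000 = 930.0 kg
  ZnO: 18.22% × 2000 = 364.4 kg
  BaO: 3.037% × 2000 = 60.74 kg
  Li2O: 3.489% × 2000 = 69.78 kg
  MgO: 11.15% × 2000 = 223.0 kg
Per-oxide balance check per the reported batch figures, under the basis named above (oxide sums agree with the targets exact up to rounding of places):
  Al2O3: 921.8·0.2696 + 158.1·0.6547 = 352.0 kg (target 352.0 kg)
  SiO2: 537.3·0.6338 + 921.8·0.6395 = 930.0 kg (target 930.0 kg)
  ZnO: 365.1·0.9980 = 364.4 kg (target 364.4 kg)
  BaO: 78.15·0.7772 = 60.74 kg (target 60.74 kg)
  Li2O: 921.8·0.07570 = 69.78 kg (target 69.78 kg)
  MgO: 537.3·0.3152 + 54.49·0.9848 = 223.0 kg (target 223.0 kg)
Glass-mass sanity pass: net batch after ignition = 2000 kg (the targets, summed, come to 2000 kg; stated basis 2000 kg — rounding explains the deltas).
Whole-batch sum: Σ batch = 2115 kg; loss to ignition Σ batch·LOI = 115.0 kg; the yield ratio, glass ÷ batch: 94.56%.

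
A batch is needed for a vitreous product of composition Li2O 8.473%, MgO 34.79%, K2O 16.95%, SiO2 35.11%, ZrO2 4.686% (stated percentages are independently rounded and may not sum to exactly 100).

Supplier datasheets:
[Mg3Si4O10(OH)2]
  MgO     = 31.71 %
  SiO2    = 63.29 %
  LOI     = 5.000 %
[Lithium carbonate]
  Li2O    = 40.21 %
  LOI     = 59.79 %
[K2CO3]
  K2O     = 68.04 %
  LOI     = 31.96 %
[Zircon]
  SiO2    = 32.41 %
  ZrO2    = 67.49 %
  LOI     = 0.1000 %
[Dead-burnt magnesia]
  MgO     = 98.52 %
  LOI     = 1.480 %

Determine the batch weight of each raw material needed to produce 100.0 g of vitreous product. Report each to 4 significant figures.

Batch per 100.0 g vitreous product:
  Mg3Si4O10(OH)2: 51.92 g
  Lithium carbonate: 21.07 g
  K2CO3: 24.91 g
  Zircon: 6.943 g
  Dead-burnt magnesia: 18.60 g
Total batch = 123.4 g; LOI loss = 23.44 g; yield = 81.01%

The working math carries full float precision in all steps; the intermediate values are shown rounded to four significant digits. A single rounding produces every reported figure; all derived quantities are re-derived from the batch weights per 100.0 g of glass in exact precision (the totals, ignition loss, five oxide percentages, the yield, net glass mass) exactly as shown in the problem or the answer.
Target masses of each oxide per 100.0 g vitreous product:
  Li2O: 8.473% × 100.0 = 8.473 g
  MgO: 34.79% × 100.0 = 34.79 g
  K2O: 16.95% × 100.0 = 16.95 g
  SiO2: 35.11% × 100.0 = 35.11 g
  ZrO2: 4.686% × 100.0 = 4.686 g
Oxide-by-oxide audit from the weights as reported, relative to the basis at hand (sum by sum, the targets are met modulo rounding of the values):
  Li2O: 21.07·0.4021 = 8.472 g (target 8.473 g)
  MgO: 51.92·0.3171 + 18.60·0.9852 = 34.79 g (target 34.79 g)
  K2O: 24.91·0.6804 = 16.95 g (target 16.95 g)
  SiO2: 51.92·0.6329 + 6.943·0.3241 = 35.11 g (target 35.11 g)
  ZrO2: 6.943·0.6749 = 4.686 g (target 4.686 g)
Glass-mass sanity pass: the batch minus its LOI: 100.0 g (per-oxide target masses sum to 100.0 g; against the stated basis, 100.0 g — gaps are rounding artifacts).
Batch grand total — Σ batch = 123.4 g; the LOI term Σ batch·LOI equals 23.44 g; yield = glass ÷ total batch = 81.01%.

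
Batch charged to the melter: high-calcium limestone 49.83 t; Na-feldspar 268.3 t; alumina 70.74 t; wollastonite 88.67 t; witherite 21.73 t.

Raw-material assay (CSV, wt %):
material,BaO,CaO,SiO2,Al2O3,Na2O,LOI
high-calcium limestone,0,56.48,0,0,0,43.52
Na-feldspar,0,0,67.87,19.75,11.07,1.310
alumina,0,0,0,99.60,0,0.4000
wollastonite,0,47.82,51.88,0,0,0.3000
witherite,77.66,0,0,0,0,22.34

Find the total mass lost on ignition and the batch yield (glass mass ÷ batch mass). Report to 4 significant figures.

LOI loss = 30.60 t; glass = 468.7 t; yield = 93.87%

In-progress results appear, rounded to 4 significant digits, as written. Full precision is kept at each step; exactly one rounding goes into each reported number; all derived quantities are carried starting from the weights per 468.7 t of glass in exact precision (net glass mass, yield, five oxide percentages, LOI, the totals), exactly as shown in the question or the answer.
Per-material ignition loss:
  high-calcium limestone: 49.83 × 0.4352 = 21.69 t
  Na-feldspar: 268.3 × 0.01310 = 3.515 t
  alumina: 70.74 × 0.004000 = 0.2830 t
  wollastonite: 88.67 × 0.003000 = 0.2660 t
  witherite: 21.73 × 0.2234 = 4.854 t
Total LOI = 30.60 t
Glass = batch − LOI = 499.3 − 30.60 = 468.7 t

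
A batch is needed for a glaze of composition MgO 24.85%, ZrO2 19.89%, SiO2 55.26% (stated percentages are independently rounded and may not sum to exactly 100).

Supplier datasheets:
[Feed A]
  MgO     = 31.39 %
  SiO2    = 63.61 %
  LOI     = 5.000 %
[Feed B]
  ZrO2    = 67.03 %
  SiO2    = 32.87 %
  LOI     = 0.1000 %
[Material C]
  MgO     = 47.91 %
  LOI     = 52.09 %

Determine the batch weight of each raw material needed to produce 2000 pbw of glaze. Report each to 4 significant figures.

Batch per 2000 pbw glaze:
  Feed A: 1431 pbw
  Feed B: 593.5 pbw
  Material C: 99.92 pbw
Total batch = 2124 pbw; LOI loss = 124.2 pbw; yield = 94.15%

Full precision is carried at every stage — in-progress results are shown, rounded to four significant figures, on the page — a single rounding produces every reported figure — all derived quantities are re-derived starting from the weights per 2000 pbw of glass in full float precision (glass mass, yield, totals, LOI, the three compositions) as given in question or answer.
Target oxide masses per 2000 pbw glaze:
  MgO: 24.85% × 2000 = 497.0 pbw
  ZrO2: 19.89% × 2000 = 397.8 pbw
  SiO2: 55.26% × 2000 = 1105 pbw
Verifying the oxide balance with the batch weights as given, under the basis named above (oxide sums agree with the targets given rounding of the digits):
  MgO: 1431·0.3139 + 99.92·0.4791 = 497.1 pbw (target 497.0 pbw)
  ZrO2: 593.5·0.6703 = 397.8 pbw (target 397.8 pbw)
  SiO2: 1431·0.6361 + 593.5·0.3287 = 1105 pbw (target 1105 pbw)
Mass balance on the glass: Σ batch − LOI loss = 2000 pbw (the targets, summed, come to 2000 pbw; versus the stated basis of 2000 pbw — a pure rounding effect).
Batch total: Σ batch = 2124 pbw; ignition loss, Σ(batch × LOI) = 124.2 pbw; as yield: glass ÷ batch → 94.15%.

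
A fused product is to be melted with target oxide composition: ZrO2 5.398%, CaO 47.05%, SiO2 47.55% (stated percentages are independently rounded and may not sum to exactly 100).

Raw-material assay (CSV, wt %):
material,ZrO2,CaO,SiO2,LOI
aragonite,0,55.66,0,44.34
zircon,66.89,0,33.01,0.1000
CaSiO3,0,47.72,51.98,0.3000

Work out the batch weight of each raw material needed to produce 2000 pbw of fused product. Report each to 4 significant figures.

Batch per 2000 pbw fused product:
  aragonite: 209.9 pbw
  zircon: 161.4 pbw
  CaSiO3: 1727 pbw
Total batch = 2098 pbw; LOI loss = 98.41 pbw; yield = 95.31%

All internal work keeps exact precision throughout; values along the way are shown (rounded to four significant figures) between the steps — every reported result carries a single rounding; all derived quantities, including totals, ignition loss, three oxide percentages, yield, net glass mass, are rebuilt from the weighed amounts at 2000 pbw of glass in exact precision as written in the question or the answer.
Target oxide masses per 2000 pbw fused product:
  ZrO2: 5.398% × 2000 = 108.0 pbw
  CaO: 47.05% × 2000 = 941.0 pbw
  SiO2: 47.55% × 2000 = 951.0 pbw
Oxide-by-oxide audit working from each reported weight, at the basis given (oxide sums agree with the targets given rounding of the digits):
  ZrO2: 161.4·0.6689 = 108.0 pbw (target 108.0 pbw)
  CaO: 209.9·0.5566 + 1727·0.4772 = 941.0 pbw (target 941.0 pbw)
  SiO2: 161.4·0.3301 + 1727·0.5198 = 951.0 pbw (target 951.0 pbw)
Glass-mass closure: whole batch net of LOI = 2000 pbw (the targets, summed, come to 2000 pbw; basis as stated: 2000 pbw — a pure rounding effect).
Total batch = Σ batch = 2098 pbw; ignition loss, Σ(batch × LOI) = 98.41 pbw; yield, glass over the total, = 95.31%.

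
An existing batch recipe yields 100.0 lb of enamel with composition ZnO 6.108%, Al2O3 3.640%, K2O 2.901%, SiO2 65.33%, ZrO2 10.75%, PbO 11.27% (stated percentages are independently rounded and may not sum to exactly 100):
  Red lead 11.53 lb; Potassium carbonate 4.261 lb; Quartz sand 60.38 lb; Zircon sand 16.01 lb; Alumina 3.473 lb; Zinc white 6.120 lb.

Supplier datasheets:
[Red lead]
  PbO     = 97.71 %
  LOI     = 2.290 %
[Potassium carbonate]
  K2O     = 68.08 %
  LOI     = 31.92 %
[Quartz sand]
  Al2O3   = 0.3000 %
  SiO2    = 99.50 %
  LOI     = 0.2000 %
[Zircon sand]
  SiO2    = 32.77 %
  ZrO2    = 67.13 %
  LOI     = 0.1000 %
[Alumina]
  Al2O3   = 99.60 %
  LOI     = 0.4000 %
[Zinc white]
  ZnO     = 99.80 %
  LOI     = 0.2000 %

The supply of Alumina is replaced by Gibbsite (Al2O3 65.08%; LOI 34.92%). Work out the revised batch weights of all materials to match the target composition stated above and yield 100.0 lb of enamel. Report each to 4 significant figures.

The working math runs at full precision at all times — the intermediate values are displayed (rounded to four significant figures) alongside each step. Every reported value undergoes a single rounding; the derived quantities are recomputed starting from the weights per 100.0 lb of glass at exact precision (LOI, six oxide percentages, the yield, glass mass, the totals), as they appear in the problem or answer text.
Per-oxide target masses for 100.0 lb enamel:
  ZnO: 6.108% × 100.0 = 6.108 lb
  Al2O3: 3.640% × 100.0 = 3.640 lb
  K2O: 2.901% × 100.0 = 2.901 lb
  SiO2: 65.33% × 100.0 = 65.33 lb
  ZrO2: 10.75% × 100.0 = 10.75 lb
  PbO: 11.27% × 100.0 = 11.27 lb
Mass-balance tally per oxide given the weights on record, against the basis in use (summed amounts equal target values once rounding is allowed for):
  ZnO: 6.120·0.9980 = 6.108 lb (target 6.108 lb)
  Al2O3: 60.38·0.003000 + 5.315·0.6508 = 3.640 lb (target 3.640 lb)
  K2O: 4.261·0.6808 = 2.901 lb (target 2.901 lb)
  SiO2: 60.38·0.9950 + 16.01·0.3277 = 65.32 lb (target 65.33 lb)
  ZrO2: 16.01·0.6713 = 10.75 lb (target 10.75 lb)
  PbO: 11.53·0.9771 = 11.27 lb (target 11.27 lb)
Glass mass check: batch Σ − ignition loss = 99.99 lb (oxide target masses add up to 100.0 lb; basis as stated: 100.0 lb — any gap is answer rounding).
Batch total: Σ batch = 103.6 lb; LOI loss = Σ batch·LOI = 3.629 lb; yield: glass divided by total = 96.50%.

Revised batch per 100.0 lb enamel:
  Red lead: 11.53 lb
  Potassium carbonate: 4.261 lb
  Quartz sand: 60.38 lb
  Zircon sand: 16.01 lb
  Gibbsite: 5.315 lb
  Zinc white: 6.120 lb
Total batch = 103.6 lb; LOI loss = 3.629 lb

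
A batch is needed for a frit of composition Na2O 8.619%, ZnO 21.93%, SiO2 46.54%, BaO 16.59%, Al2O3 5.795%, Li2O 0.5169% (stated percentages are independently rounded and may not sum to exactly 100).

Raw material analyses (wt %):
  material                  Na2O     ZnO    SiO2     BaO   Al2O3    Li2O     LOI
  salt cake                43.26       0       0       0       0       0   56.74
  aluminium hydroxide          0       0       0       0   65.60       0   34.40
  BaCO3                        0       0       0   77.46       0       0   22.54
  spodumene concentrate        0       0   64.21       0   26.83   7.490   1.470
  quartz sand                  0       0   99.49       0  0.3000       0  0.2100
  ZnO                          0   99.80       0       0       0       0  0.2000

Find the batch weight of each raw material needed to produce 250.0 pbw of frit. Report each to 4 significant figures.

Intermediates appear (rounded to four significant figures) in the printout. The whole derivation maintains full precision through every step — each reported value takes just one rounding; derived quantities are recomputed at exact precision (the yield, ignition loss, six oxide percentages, glass mass, totals) starting from the weights at 250.0 pbw of glass, as given in question or answer.
Per-oxide target masses for 250.0 pbw frit:
  Na2O: 8.619% × 250.0 = 21.55 pbw
  ZnO: 21.93% × 250.0 = 54.82 pbw
  SiO2: 46.54% × 250.0 = 116.4 pbw
  BaO: 16.59% × 250.0 = 41.48 pbw
  Al2O3: 5.795% × 250.0 = 14.49 pbw
  Li2O: 0.5169% × 250.0 = 1.292 pbw
Per-oxide balance check applying the batch weights above, for the quoted basis mass (target by target, the sums agree net of answer rounding effects):
  Na2O: 49.81·0.4326 = 21.55 pbw (target 21.55 pbw)
  ZnO: 54.93·0.9980 = 54.82 pbw (target 54.82 pbw)
  SiO2: 17.25·0.6421 + 105.8·0.9949 = 116.3 pbw (target 116.4 pbw)
  BaO: 53.54·0.7746 = 41.47 pbw (target 41.48 pbw)
  Al2O3: 14.54·0.6560 + 17.25·0.2683 + 105.8·0.003000 = 14.48 pbw (target 14.49 pbw)
  Li2O: 17.25·0.07490 = 1.292 pbw (target 1.292 pbw)
The glass-mass cross-check: net batch after ignition = 250.0 pbw (summing oxide targets gives 250.0 pbw; against the stated basis, 250.0 pbw — any gap is answer rounding).
Whole-batch sum: Σ batch = 295.9 pbw; ignition loss, Σ(batch × LOI) = 45.92 pbw; yield = glass ÷ total batch = 84.48%.

Batch per 250.0 pbw frit:
  salt cake: 49.81 pbw
  aluminium hydroxide: 14.54 pbw
  BaCO3: 53.54 pbw
  spodumene concentrate: 17.25 pbw
  quartz sand: 105.8 pbw
  ZnO: 54.93 pbw
Total batch = 295.9 pbw; LOI loss = 45.92 pbw; yield = 84.48%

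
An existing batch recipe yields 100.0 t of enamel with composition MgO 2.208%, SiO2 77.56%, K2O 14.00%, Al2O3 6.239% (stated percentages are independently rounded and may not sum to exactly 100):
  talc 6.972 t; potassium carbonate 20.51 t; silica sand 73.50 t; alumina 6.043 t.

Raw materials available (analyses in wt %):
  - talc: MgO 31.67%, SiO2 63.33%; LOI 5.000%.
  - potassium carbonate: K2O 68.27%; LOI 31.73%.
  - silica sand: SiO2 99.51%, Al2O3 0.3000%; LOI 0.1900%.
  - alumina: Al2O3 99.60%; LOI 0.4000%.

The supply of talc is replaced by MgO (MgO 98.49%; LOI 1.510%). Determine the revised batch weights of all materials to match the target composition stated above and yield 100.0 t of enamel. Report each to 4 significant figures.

Revised batch per 100.0 t enamel:
  MgO: 2.242 t
  potassium carbonate: 20.51 t
  silica sand: 77.94 t
  alumina: 6.029 t
Total batch = 106.7 t; LOI loss = 6.714 t

Every computation carries full precision from first step to last — in-progress results are displayed rounded to four significant figures. Every reported figure takes a single rounding — all derived quantities, which include ignition loss, the yield, glass mass, the four compositions, totals, are computed at full float precision, as they appear in problem or answer, from the weighed amounts per 100.0 t of glass.
The oxide mass targets at 100.0 t enamel:
  MgO: 2.208% × 100.0 = 2.208 t
  SiO2: 77.56% × 100.0 = 77.56 t
  K2O: 14.00% × 100.0 = 14.00 t
  Al2O3: 6.239% × 100.0 = 6.239 t
Sums-versus-targets review with the batch weights as given, for the quoted basis mass (every target is met by its sum once rounding is allowed for):
  MgO: 2.242·0.9849 = 2.208 t (target 2.208 t)
  SiO2: 77.94·0.9951 = 77.56 t (target 77.56 t)
  K2O: 20.51·0.6827 = 14.00 t (target 14.00 t)
  Al2O3: 77.94·0.003000 + 6.029·0.9960 = 6.239 t (target 6.239 t)
Glass-mass sanity pass: net batch after ignition = 100.0 t (summing oxide targets gives 100.0 t; the stated basis being 100.0 t — gaps are rounding artifacts).
Batch grand total — Σ batch = 106.7 t; LOI loss = Σ batch·LOI = 6.714 t; glass ÷ batch gives a yield of 93.71%.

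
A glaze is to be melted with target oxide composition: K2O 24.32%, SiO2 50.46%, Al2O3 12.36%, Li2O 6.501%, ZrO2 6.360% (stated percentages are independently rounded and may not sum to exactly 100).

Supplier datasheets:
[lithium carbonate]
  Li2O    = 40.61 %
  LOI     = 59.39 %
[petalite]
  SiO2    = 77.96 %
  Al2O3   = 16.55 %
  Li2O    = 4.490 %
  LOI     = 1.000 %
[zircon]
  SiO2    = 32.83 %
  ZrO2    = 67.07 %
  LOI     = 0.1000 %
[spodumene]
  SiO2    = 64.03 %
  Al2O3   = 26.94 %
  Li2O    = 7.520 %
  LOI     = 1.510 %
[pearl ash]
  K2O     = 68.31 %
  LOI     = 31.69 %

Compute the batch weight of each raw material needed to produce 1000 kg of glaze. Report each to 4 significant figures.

In-progress results appear rounded to four significant figures in the working — all internal work holds full precision at every stage — each reported value takes just one rounding; all derived quantities are rebuilt in exact precision (glass mass, five oxide percentages, totals, ignition loss, the yield) using the weight values for 1000 kg of glass, as they appear in problem or answer.
The oxide mass targets at 1000 kg glaze:
  K2O: 24.32% × 1000 = 243.2 kg
  SiO2: 50.46% × 1000 = 504.6 kg
  Al2O3: 12.36% × 1000 = 123.6 kg
  Li2O: 6.501% × 1000 = 65.01 kg
  ZrO2: 6.360% × 1000 = 63.60 kg
Oxide-by-oxide audit given the weights on record, at the basis given (each sum matches its target mass modulo rounding of the values):
  K2O: 356.0·0.6831 = 243.2 kg (target 243.2 kg)
  SiO2: 465.2·0.7796 + 94.83·0.3283 + 173.0·0.6403 = 504.6 kg (target 504.6 kg)
  Al2O3: 465.2·0.1655 + 173.0·0.2694 = 123.6 kg (target 123.6 kg)
  Li2O: 76.61·0.4061 + 465.2·0.04490 + 173.0·0.07520 = 65.01 kg (target 65.01 kg)
  ZrO2: 94.83·0.6707 = 63.60 kg (target 63.60 kg)
Glass-mass bookkeeping: batch Σ − ignition loss = 1000 kg (the targets, summed, come to 1000 kg; the stated basis being 1000 kg — rounding explains the deltas).
Adding the batch up: Σ batch = 1166 kg; Σ batch·LOI gives LOI loss = 165.7 kg; yield, glass over the total, = 85.79%.

Batch per 1000 kg glaze:
  lithium carbonate: 76.61 kg
  petalite: 465.2 kg
  zircon: 94.83 kg
  spodumene: 173.0 kg
  pearl ash: 356.0 kg
Total batch = 1166 kg; LOI loss = 165.7 kg; yield = 85.79%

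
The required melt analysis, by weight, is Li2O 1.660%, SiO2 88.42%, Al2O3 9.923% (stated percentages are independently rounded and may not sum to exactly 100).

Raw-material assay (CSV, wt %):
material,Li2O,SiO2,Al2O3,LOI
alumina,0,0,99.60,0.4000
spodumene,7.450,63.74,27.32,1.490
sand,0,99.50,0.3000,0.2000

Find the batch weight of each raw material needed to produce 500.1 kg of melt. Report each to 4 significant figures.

Batch per 500.1 kg melt:
  alumina: 18.14 kg
  spodumene: 111.4 kg
  sand: 373.0 kg
Total batch = 502.5 kg; LOI loss = 2.478 kg; yield = 99.51%

Each numeric step maintains exact precision at all times. Intermediates are displayed with 4-significant-figure rounding across the worked steps — each reported number includes exactly one rounding; derived quantities are carried at full float precision (the totals, glass mass, three oxide percentages, the yield, ignition loss) starting from the weights for 500.1 kg of glass as set out in the problem or the answer.
Per-oxide target masses for 500.1 kg melt:
  Li2O: 1.660% × 500.1 = 8.302 kg
  SiO2: 88.42% × 500.1 = 442.2 kg
  Al2O3: 9.923% × 500.1 = 49.62 kg
Balance tally, oxide-wise, working from each reported weight, on the stated basis (oxide sums agree with the targets given rounding of the digits):
  Li2O: 111.4·0.07450 = 8.299 kg (target 8.302 kg)
  SiO2: 111.4·0.6374 + 373.0·0.9950 = 442.1 kg (target 442.2 kg)
  Al2O3: 18.14·0.9960 + 111.4·0.2732 + 373.0·0.003000 = 49.62 kg (target 49.62 kg)
Glass-mass closure: total batch − LOI = 500.1 kg (oxide target masses add up to 500.1 kg; stated basis 500.1 kg — rounding explains the deltas).
Total batch = Σ batch = 502.5 kg; LOI loss = Σ batch·LOI = 2.478 kg; yield = glass ÷ total batch = 99.51%.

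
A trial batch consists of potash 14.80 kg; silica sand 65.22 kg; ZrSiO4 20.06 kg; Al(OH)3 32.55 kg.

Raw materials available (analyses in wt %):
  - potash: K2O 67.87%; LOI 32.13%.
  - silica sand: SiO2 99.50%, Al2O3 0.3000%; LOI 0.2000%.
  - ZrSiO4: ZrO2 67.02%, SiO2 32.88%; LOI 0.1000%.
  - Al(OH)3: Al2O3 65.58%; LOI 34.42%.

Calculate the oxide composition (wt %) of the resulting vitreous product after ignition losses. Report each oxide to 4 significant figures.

Glass mass = 116.5 kg (batch 132.6 − LOI 16.11).
Composition: K2O 8.621%, ZrO2 11.54%, SiO2 61.35%, Al2O3 18.49%

Working values are rounded off to 4 significant figures when quoted. All arithmetic maintains exact precision at each step. Each reported result receives exactly one rounding; the derived quantities (four oxide percentages, totals, yield, LOI, net glass mass) are re-derived using the weight values at 116.5 kg of glass at full precision, as they appear in the problem or the answer.
Per-oxide mass from batch:
  K2O: 14.80·0.6787 = 10.04 kg
  ZrO2: 20.06·0.6702 = 13.44 kg
  SiO2: 65.22·0.9950 + 20.06·0.3288 = 71.49 kg
  Al2O3: 65.22·0.003000 + 32.55·0.6558 = 21.54 kg
LOI: 14.80·0.3213 + 65.22·0.002000 + 20.06·0.001000 + 32.55·0.3442 = 16.11 kg
Net of LOI, the glass mass = 132.6 − 16.11 = 116.5 kg (consistent with Σ oxide mass)
oxide / glass × 100 gives the wt %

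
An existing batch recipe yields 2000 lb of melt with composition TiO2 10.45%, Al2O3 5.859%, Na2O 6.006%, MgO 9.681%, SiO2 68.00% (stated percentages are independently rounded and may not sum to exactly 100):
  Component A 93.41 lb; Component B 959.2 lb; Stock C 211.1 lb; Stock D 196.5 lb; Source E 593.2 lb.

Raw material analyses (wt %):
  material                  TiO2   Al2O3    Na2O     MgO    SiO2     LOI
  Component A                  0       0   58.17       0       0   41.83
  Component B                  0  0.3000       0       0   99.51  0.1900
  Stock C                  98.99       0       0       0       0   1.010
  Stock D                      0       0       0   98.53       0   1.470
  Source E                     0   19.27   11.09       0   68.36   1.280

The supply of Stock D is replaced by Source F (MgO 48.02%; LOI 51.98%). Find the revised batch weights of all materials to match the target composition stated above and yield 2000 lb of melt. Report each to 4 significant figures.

Every computation carries full precision at every stage. Rounding to 4 significant figures applies to each in-between result as displayed; a single rounding yields every reported number; derived quantities are computed starting from the weights on 2000 lb of glass in full precision (ignition loss, the totals, net glass mass, the yield, five oxide percentages), exactly as printed in question or answer.
Oxide mass targets, per 2000 lb melt:
  TiO2: 10.45% × 2000 = 209.0 lb
  Al2O3: 5.859% × 2000 = 117.2 lb
  Na2O: 6.006% × 2000 = 120.1 lb
  MgO: 9.681% × 2000 = 193.6 lb
  SiO2: 68.00% × 2000 = 1360 lb
A balance pass over the oxides, with the batch weights as given, versus the basis set out (summed amounts equal target values within answer rounding):
  TiO2: 211.1·0.9899 = 209.0 lb (target 209.0 lb)
  Al2O3: 959.2·0.003000 + 593.2·0.1927 = 117.2 lb (target 117.2 lb)
  Na2O: 93.41·0.5817 + 593.2·0.1109 = 120.1 lb (target 120.1 lb)
  MgO: 403.2·0.4802 = 193.6 lb (target 193.6 lb)
  SiO2: 959.2·0.9951 + 593.2·0.6836 = 1360 lb (target 1360 lb)
Consistency of the glass mass: batch total minus LOI = 2000 lb (per-oxide target masses sum to 2000 lb; with the basis standing at 2000 lb — differing by rounding only).
Batch grand total — Σ batch = 2260 lb; loss to ignition Σ batch·LOI = 260.2 lb; as yield: glass ÷ batch → 88.49%.

Revised batch per 2000 lb melt:
  Component A: 93.41 lb
  Component B: 959.2 lb
  Stock C: 211.1 lb
  Source F: 403.2 lb
  Source E: 593.2 lb
Total batch = 2260 lb; LOI loss = 260.2 lb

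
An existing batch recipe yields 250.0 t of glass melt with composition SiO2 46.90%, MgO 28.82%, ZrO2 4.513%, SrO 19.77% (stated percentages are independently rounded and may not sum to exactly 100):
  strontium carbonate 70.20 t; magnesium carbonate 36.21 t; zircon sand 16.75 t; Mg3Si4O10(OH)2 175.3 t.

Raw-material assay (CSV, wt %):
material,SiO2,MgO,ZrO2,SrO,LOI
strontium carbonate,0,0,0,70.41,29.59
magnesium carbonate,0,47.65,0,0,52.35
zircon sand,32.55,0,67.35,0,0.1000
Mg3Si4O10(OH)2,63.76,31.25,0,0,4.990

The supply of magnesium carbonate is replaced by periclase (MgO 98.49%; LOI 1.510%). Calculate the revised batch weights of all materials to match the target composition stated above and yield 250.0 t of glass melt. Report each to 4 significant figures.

All internal work carries full precision from start to finish; the intermediate values are displayed with 4-significant-digit rounding in the printout — every reported value takes just one rounding — all derived quantities, including four oxide percentages, the totals, yield, LOI, glass mass, are carried from the weighed amounts per 250.0 t of glass at exact precision, as quoted within the problem or answer text.
Target oxide masses per 250.0 t glass melt:
  SiO2: 46.90% × 250.0 = 117.2 t
  MgO: 28.82% × 250.0 = 72.05 t
  ZrO2: 4.513% × 250.0 = 11.28 t
  SrO: 19.77% × 250.0 = 49.42 t
Per-oxide balance check given the weights on record, at the basis given (sums match the target masses inside rounding margins):
  SiO2: 16.75·0.3255 + 175.3·0.6376 = 117.2 t (target 117.2 t)
  MgO: 17.52·0.9849 + 175.3·0.3125 = 72.04 t (target 72.05 t)
  ZrO2: 16.75·0.6735 = 11.28 t (target 11.28 t)
  SrO: 70.20·0.7041 = 49.43 t (target 49.42 t)
Glass-mass closure: net batch after ignition = 250.0 t (oxide target masses add up to 250.0 t; against the stated basis, 250.0 t — a pure rounding effect).
Total batch = Σ batch = 279.8 t; LOI removed, Σ of batch·LOI: 29.80 t; as yield: glass ÷ batch → 89.35%.

Revised batch per 250.0 t glass melt:
  strontium carbonate: 70.20 t
  periclase: 17.52 t
  zircon sand: 16.75 t
  Mg3Si4O10(OH)2: 175.3 t
Total batch = 279.8 t; LOI loss = 29.80 t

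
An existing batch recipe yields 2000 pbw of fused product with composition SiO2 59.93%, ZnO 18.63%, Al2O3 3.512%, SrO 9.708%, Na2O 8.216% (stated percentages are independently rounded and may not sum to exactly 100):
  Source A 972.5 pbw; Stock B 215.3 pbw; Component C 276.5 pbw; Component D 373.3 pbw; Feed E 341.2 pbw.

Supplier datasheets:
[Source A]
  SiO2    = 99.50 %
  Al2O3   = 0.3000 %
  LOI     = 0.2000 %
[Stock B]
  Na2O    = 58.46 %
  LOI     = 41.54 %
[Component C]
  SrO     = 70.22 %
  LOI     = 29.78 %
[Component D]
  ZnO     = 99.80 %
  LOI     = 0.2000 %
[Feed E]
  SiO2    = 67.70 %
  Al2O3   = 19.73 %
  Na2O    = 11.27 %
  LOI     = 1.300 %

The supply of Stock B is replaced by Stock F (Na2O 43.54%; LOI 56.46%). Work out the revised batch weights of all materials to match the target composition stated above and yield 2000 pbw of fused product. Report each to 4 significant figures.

Working values appear, with 4-significant-digit rounding, in the printout; all internal work runs at exact precision from first step to last — a single rounding finalizes each reported value. All derived quantities, including the totals, ignition loss, the yield, glass mass, the five compositions, are rebuilt starting from the weights for 2000 pbw of glass at full float precision, exactly as printed in question or answer.
Per-oxide target masses for 2000 pbw fused product:
  SiO2: 59.93% × 2000 = 1199 pbw
  ZnO: 18.63% × 2000 = 372.6 pbw
  Al2O3: 3.512% × 2000 = 70.24 pbw
  SrO: 9.708% × 2000 = 194.2 pbw
  Na2O: 8.216% × 2000 = 164.3 pbw
A balance pass over the oxides, using the reported weights, versus the basis set out (delivered sums recover each target given rounding of the digits):
  SiO2: 972.5·0.9950 + 341.2·0.6770 = 1199 pbw (target 1199 pbw)
  ZnO: 373.3·0.9980 = 372.6 pbw (target 372.6 pbw)
  Al2O3: 972.5·0.003000 + 341.2·0.1973 = 70.24 pbw (target 70.24 pbw)
  SrO: 276.5·0.7022 = 194.2 pbw (target 194.2 pbw)
  Na2O: 289.1·0.4354 + 341.2·0.1127 = 164.3 pbw (target 164.3 pbw)
Glass-mass sanity pass: the batch minus its LOI: 2000 pbw (the targets, summed, come to 2000 pbw; basis as stated: 2000 pbw — differing by rounding only).
Batch grand total — Σ batch = 2253 pbw; ignition loss, Σ(batch × LOI) = 252.7 pbw; yield: glass divided by total = 88.78%.

Revised batch per 2000 pbw fused product:
  Source A: 972.5 pbw
  Stock F: 289.1 pbw
  Component C: 276.5 pbw
  Component D: 373.3 pbw
  Feed E: 341.2 pbw
Total batch = 2253 pbw; LOI loss = 252.7 pbw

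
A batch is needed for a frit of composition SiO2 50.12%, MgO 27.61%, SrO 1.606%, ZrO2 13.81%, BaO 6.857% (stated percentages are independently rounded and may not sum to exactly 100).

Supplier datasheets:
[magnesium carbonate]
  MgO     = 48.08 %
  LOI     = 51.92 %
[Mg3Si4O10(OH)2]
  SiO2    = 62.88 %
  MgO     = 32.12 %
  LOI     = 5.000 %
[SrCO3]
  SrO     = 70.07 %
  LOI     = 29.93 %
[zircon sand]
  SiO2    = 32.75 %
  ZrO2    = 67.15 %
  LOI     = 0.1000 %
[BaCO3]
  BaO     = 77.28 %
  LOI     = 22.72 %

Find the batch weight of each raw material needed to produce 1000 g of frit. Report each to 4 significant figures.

Batch per 1000 g frit:
  magnesium carbonate: 113.3 g
  Mg3Si4O10(OH)2: 690.0 g
  SrCO3: 22.92 g
  zircon sand: 205.7 g
  BaCO3: 88.73 g
Total batch = 1121 g; LOI loss = 120.6 g; yield = 89.24%

Intermediates are displayed (rounded to four significant figures) when written out; exact precision is maintained throughout — exactly one rounding lands on every reported number; all derived quantities, including the five compositions, net glass mass, totals, the yield, LOI, are re-derived starting from the weights for 1000 g of glass at exact precision, as they appear in either problem or answer.
Target oxide masses per 1000 g frit:
  SiO2: 50.12% × 1000 = 501.2 g
  MgO: 27.61% × 1000 = 276.1 g
  SrO: 1.606% × 1000 = 16.06 g
  ZrO2: 13.81% × 1000 = 138.1 g
  BaO: 6.857% × 1000 = 68.57 g
Sums-versus-targets review working from each reported weight, on the stated basis (delivered sums recover each target exact up to rounding of places):
  SiO2: 690.0·0.6288 + 205.7·0.3275 = 501.2 g (target 501.2 g)
  MgO: 113.3·0.4808 + 690.0·0.3212 = 276.1 g (target 276.1 g)
  SrO: 22.92·0.7007 = 16.06 g (target 16.06 g)
  ZrO2: 205.7·0.6715 = 138.1 g (target 138.1 g)
  BaO: 88.73·0.7728 = 68.57 g (target 68.57 g)
Glass-mass sanity pass: Σ batch − LOI loss = 1000 g (per-oxide target masses sum to 1000 g; the stated basis being 1000 g — gaps are rounding artifacts).
Whole-batch sum: Σ batch = 1121 g; Σ batch·LOI gives LOI loss = 120.6 g; glass ÷ batch gives a yield of 89.24%.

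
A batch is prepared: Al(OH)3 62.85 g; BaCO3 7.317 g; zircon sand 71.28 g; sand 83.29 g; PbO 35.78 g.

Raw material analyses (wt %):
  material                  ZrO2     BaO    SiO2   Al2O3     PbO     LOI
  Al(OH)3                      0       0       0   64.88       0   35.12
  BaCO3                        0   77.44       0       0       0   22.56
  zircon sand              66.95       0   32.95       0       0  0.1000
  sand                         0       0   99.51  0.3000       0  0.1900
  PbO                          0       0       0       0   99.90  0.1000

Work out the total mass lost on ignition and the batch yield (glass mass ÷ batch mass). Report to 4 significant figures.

LOI loss = 23.99 g; glass = 236.5 g; yield = 90.79%

The working math carries full precision at each step. Intermediates appear, rounded to 4 significant digits, across the worked steps — each reported figure receives exactly one rounding — the derived quantities, including the totals, net glass mass, yield, ignition loss, five oxide percentages, are rebuilt starting from the weights per 236.5 g of glass at full precision, as quoted within the problem or answer text.
LOI of each material in turn:
  Al(OH)3: 62.85 × 0.3512 = 22.07 g
  BaCO3: 7.317 × 0.2256 = 1.651 g
  zircon sand: 71.28 × 0.001000 = 0.07128 g
  sand: 83.29 × 0.001900 = 0.1583 g
  PbO: 35.78 × 0.001000 = 0.03578 g
Total LOI = 23.99 g
Glass = batch − LOI = 260.5 − 23.99 = 236.5 g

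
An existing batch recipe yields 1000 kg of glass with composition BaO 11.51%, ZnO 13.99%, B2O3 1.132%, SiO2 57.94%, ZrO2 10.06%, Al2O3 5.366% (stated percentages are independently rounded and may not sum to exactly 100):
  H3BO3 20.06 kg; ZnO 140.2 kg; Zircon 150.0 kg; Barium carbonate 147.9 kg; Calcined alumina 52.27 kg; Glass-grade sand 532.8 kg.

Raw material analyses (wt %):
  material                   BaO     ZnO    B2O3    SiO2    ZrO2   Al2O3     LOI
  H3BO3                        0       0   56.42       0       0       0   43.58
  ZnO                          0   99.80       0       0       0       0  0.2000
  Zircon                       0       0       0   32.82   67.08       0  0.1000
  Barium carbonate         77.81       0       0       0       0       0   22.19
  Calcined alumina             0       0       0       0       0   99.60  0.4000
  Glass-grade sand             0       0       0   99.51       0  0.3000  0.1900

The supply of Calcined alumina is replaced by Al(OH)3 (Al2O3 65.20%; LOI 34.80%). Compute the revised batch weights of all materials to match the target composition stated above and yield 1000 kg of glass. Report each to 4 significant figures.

All arithmetic maintains full float precision through the solve. The intermediate values are shown, with 4-significant-digit rounding, within the worked lines. Every reported figure is rounded only once; derived quantities, which include the totals, net glass mass, yield, LOI, the six compositions, are re-derived in exact precision, exactly as printed in either problem or answer, starting from the weights per 1000 kg of glass.
The oxide mass targets at 1000 kg glass:
  BaO: 11.51% × 1000 = 115.1 kg
  ZnO: 13.99% × 1000 = 139.9 kg
  B2O3: 1.132% × 1000 = 11.32 kg
  SiO2: 57.94% × 1000 = 579.4 kg
  ZrO2: 10.06% × 1000 = 100.6 kg
  Al2O3: 5.366% × 1000 = 53.66 kg
A balance pass over the oxides, on the weights just shown, against the basis in use (target by target, the sums agree up to rounding of the answer):
  BaO: 147.9·0.7781 = 115.1 kg (target 115.1 kg)
  ZnO: 140.2·0.9980 = 139.9 kg (target 139.9 kg)
  B2O3: 20.06·0.5642 = 11.32 kg (target 11.32 kg)
  SiO2: 150.0·0.3282 + 532.8·0.9951 = 579.4 kg (target 579.4 kg)
  ZrO2: 150.0·0.6708 = 100.6 kg (target 100.6 kg)
  Al2O3: 79.85·0.6520 + 532.8·0.003000 = 53.66 kg (target 53.66 kg)
Auditing the glass mass value: total batch − LOI = 1000 kg (the Σ of target masses is 1000 kg; basis as stated: 1000 kg — gaps are rounding artifacts).
Total batch = Σ batch = 1071 kg; LOI removed, Σ of batch·LOI: 70.79 kg; the yield ratio, glass ÷ batch: 93.39%.

Revised batch per 1000 kg glass:
  H3BO3: 20.06 kg
  ZnO: 140.2 kg
  Zircon: 150.0 kg
  Barium carbonate: 147.9 kg
  Al(OH)3: 79.85 kg
  Glass-grade sand: 532.8 kg
Total batch = 1071 kg; LOI loss = 70.79 kg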